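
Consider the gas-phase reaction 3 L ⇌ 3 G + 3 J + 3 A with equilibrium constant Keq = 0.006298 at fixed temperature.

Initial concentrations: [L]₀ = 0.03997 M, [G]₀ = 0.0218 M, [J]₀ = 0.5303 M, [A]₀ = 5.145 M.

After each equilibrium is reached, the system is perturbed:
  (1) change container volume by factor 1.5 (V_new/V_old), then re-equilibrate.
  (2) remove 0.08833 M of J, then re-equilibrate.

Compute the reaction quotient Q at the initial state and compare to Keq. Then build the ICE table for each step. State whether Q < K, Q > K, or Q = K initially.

Q₀ = 3.295; Q > K (proceeds reverse)

Q₀ = 3.295 vs Keq = 0.006298 ⇒ Q>K, reverse
Step 1:
                  L         G         J         A
  init      0.03997    0.0218    0.5303     5.145
  Δ         0.01774  -0.01774  -0.01774  -0.01774
  eq        0.05771  0.004056    0.5126     5.127
  solve Keq expr → x = -0.005915; check Q = 0.006298
Then change container volume by factor 1.5 (V_new/V_old).
Step 2:
                  L         G         J         A
  init      0.03848  0.002704    0.3417     3.418
  Δ       -0.002874  0.002874  0.002874  0.002874
  eq         0.0356  0.005577    0.3446     3.421
  solve Keq expr → x = 9.5790e-04; check Q = 0.006298
Then remove 0.08833 M of J.
Step 3:
                  L         G         J         A
  init       0.0356  0.005577    0.2562     3.421
  Δ        -0.00155   0.00155   0.00155   0.00155
  eq        0.03405  0.007127    0.2578     3.423
  solve Keq expr → x = 5.1659e-04; check Q = 0.006298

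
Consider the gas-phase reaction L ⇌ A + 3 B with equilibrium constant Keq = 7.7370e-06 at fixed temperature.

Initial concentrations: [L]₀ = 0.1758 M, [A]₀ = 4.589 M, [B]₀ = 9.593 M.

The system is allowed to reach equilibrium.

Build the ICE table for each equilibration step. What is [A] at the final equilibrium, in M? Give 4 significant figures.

[A]_eq = 1.4 M

Q₀ = 2.3044e+04 vs Keq = 7.7370e-06 ⇒ Q>K, reverse
Step 1:
                  L         A         B
  init       0.1758     4.589     9.593
  Δ           3.189    -3.189    -9.567
  eq          3.365       1.4   0.02649
  solve Keq expr → x = -3.189; check Q = 7.7370e-06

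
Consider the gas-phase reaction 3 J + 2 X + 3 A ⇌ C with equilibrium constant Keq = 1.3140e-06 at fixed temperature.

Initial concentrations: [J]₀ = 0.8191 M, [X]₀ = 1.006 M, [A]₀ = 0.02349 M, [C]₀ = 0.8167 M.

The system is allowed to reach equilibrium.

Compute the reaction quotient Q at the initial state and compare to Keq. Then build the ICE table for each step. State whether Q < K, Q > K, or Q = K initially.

Q₀ = 1.1329e+05 vs Keq = 1.3140e-06 ⇒ Q>K, reverse
Step 1:
                    J           X           A           C
  I            0.8191       1.006     0.02349      0.8167
  C             2.436       1.624       2.436      -0.812
  E             3.255        2.63        2.46    0.004665
  solve Keq expr → x = -0.812; check Q = 1.3140e-06

Q₀ = 1.1329e+05; Q > K (proceeds reverse)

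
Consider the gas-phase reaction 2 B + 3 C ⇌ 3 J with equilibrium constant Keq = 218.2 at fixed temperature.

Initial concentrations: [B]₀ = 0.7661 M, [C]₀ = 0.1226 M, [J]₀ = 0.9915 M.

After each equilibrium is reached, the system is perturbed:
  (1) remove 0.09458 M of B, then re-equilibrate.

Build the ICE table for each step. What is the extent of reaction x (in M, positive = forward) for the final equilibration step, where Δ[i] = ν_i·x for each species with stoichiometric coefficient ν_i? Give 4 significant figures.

x = -0.00392 M

Q₀ = 901.2 vs Keq = 218.2 ⇒ Q>K, reverse
Step 1:
                  B         C         J
  I          0.7661    0.1226    0.9915
  C         0.03795   0.05693  -0.05693
  E          0.8041    0.1795    0.9346
  solve Keq expr → x = -0.01898; check Q = 218.2
Then remove 0.09458 M of B.
Step 2:
                  B         C         J
  I          0.7095    0.1795    0.9346
  C        0.007839   0.01176  -0.01176
  E          0.7173    0.1913    0.9228
  solve Keq expr → x = -0.00392; check Q = 218.2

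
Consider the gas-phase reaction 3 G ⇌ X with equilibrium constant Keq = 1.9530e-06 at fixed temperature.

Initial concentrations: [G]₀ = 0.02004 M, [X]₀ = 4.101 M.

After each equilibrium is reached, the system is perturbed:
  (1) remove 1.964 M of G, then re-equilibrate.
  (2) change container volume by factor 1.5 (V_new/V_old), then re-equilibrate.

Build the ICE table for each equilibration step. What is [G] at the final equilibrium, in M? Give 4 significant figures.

Q₀ = 5.0956e+05 vs Keq = 1.9530e-06 ⇒ Q>K, reverse
Step 1:
                    G           X
  Initial     0.02004       4.101
  Change        12.29      -4.097
  Equil         12.31    0.003645
  solve Keq expr → x = -4.097; check Q = 1.9530e-06
Then remove 1.964 M of G.
Step 2:
                    G           X
  Initial       10.35    0.003645
  Change     0.004434   -0.001478
  Equil         10.35    0.002167
  solve Keq expr → x = -0.001478; check Q = 1.9530e-06
Then change container volume by factor 1.5 (V_new/V_old).
Step 3:
                    G           X
  Initial       6.902    0.001445
  Change     0.002406 -8.0189e-04
  Equil         6.904  6.4272e-04
  solve Keq expr → x = -8.0189e-04; check Q = 1.9530e-06

[G]_eq = 6.904 M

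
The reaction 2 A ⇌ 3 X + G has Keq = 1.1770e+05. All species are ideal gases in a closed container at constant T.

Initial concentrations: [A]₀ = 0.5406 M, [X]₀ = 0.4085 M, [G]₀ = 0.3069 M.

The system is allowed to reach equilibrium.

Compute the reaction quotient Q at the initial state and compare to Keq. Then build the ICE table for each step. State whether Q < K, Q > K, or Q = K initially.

Q₀ = 0.07158 vs Keq = 1.1770e+05 ⇒ Q<K, forward
Step 1:
                   A          X          G
  init        0.5406     0.4085     0.3069
  Δ          -0.5376     0.8065     0.2688
  eq        0.002962      1.215     0.5757
  solve Keq expr → x = 0.2688; check Q = 1.1770e+05

Q₀ = 0.07158; Q < K (proceeds forward)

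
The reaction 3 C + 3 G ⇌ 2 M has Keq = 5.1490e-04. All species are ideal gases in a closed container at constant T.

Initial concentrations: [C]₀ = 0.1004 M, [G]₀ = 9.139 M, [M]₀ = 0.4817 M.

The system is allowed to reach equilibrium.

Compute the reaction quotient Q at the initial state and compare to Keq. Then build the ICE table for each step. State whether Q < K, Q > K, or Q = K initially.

Q₀ = 0.3004 vs Keq = 5.1490e-04 ⇒ Q>K, reverse
Step 1:
                    C           G           M
  init         0.1004       9.139      0.4817
  Δ            0.3846      0.3846     -0.2564
  eq            0.485       9.524      0.2253
  solve Keq expr → x = -0.1282; check Q = 5.1490e-04

Q₀ = 0.3004; Q > K (proceeds reverse)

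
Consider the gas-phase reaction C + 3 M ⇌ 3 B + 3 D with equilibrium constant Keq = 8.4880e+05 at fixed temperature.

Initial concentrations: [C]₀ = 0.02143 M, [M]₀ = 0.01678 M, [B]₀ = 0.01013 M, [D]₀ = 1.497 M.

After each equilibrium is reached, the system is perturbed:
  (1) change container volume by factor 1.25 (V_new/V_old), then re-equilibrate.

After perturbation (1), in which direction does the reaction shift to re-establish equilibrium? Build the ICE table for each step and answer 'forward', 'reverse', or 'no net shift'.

Direction: forward

Q₀ = 34.44 vs Keq = 8.4880e+05 ⇒ Q<K, forward
Step 1:
                   C          M          B          D
  I          0.02143    0.01678    0.01013      1.497
  C        -0.005062   -0.01519    0.01519    0.01519
  E          0.01637   0.001593    0.02532      1.512
  solve Keq expr → x = 0.005062; check Q = 8.4880e+05
Then change container volume by factor 1.25 (V_new/V_old).
Step 2:
                   C          M          B          D
  I          0.01309   0.001274    0.02025       1.21
  C       -5.5143e-05 -1.6543e-04 1.6543e-04 1.6543e-04
  E          0.01304   0.001109    0.02042       1.21
  solve Keq expr → x = 5.5143e-05; check Q = 8.4880e+05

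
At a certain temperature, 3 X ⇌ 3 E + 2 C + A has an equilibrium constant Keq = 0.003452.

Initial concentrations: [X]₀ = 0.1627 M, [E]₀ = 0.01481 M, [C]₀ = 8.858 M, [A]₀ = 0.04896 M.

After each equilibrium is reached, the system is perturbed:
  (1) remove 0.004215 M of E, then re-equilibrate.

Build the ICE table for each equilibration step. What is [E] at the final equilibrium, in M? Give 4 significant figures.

Q₀ = 0.002897 vs Keq = 0.003452 ⇒ Q<K, forward
Step 1:
                   X          E          C          A
  Initial     0.1627    0.01481      8.858    0.04896
  Change  -7.8602e-04 7.8602e-04 5.2402e-04 2.6201e-04
  Equil       0.1619     0.0156      8.859    0.04922
  solve Keq expr → x = 2.6201e-04; check Q = 0.003452
Then remove 0.004215 M of E.
Step 2:
                   X          E          C          A
  Initial     0.1619    0.01138      8.859    0.04922
  Change   -0.003727   0.003727   0.002485   0.001242
  Equil       0.1582    0.01511      8.861    0.05046
  solve Keq expr → x = 0.001242; check Q = 0.003452

[E]_eq = 0.01511 M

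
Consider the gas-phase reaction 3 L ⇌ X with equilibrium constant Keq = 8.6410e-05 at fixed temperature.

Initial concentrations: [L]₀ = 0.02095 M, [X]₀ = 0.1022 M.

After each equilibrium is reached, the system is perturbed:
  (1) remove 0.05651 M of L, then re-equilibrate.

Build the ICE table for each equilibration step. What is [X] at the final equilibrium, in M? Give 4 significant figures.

Q₀ = 1.1115e+04 vs Keq = 8.6410e-05 ⇒ Q>K, reverse
Step 1:
                    L           X
  Initial     0.02095      0.1022
  Change       0.3066     -0.1022
  Equil        0.3275  3.0364e-06
  solve Keq expr → x = -0.1022; check Q = 8.6410e-05
Then remove 0.05651 M of L.
Step 2:
                    L           X
  Initial       0.271  3.0364e-06
  Change   3.9479e-06 -1.3160e-06
  Equil         0.271  1.7204e-06
  solve Keq expr → x = -1.3160e-06; check Q = 8.6410e-05

[X]_eq = 1.7204e-06 M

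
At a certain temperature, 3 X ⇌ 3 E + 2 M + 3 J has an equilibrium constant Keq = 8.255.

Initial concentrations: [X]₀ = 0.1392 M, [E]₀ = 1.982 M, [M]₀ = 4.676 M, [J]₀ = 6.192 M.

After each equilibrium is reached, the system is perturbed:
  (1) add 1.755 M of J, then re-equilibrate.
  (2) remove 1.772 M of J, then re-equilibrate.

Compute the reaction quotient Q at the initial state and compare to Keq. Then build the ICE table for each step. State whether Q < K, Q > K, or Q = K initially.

Q₀ = 1.4984e+07 vs Keq = 8.255 ⇒ Q>K, reverse
Step 1:
                  X         E         M         J
  init       0.1392     1.982     4.676     6.192
  Δ           1.644    -1.644    -1.096    -1.644
  eq          1.783    0.3385      3.58     4.548
  solve Keq expr → x = -0.5478; check Q = 8.255
Then add 1.755 M of J.
Step 2:
                  X         E         M         J
  init        1.783    0.3385      3.58     6.303
  Δ         0.07786  -0.07786   -0.0519  -0.07786
  eq          1.861    0.2606     3.528     6.226
  solve Keq expr → x = -0.02595; check Q = 8.255
Then remove 1.772 M of J.
Step 3:
                  X         E         M         J
  init        1.861    0.2606     3.528     4.454
  Δ        -0.07883   0.07883   0.05255   0.07883
  eq          1.782    0.3394     3.581     4.532
  solve Keq expr → x = 0.02628; check Q = 8.255

Q₀ = 1.4984e+07; Q > K (proceeds reverse)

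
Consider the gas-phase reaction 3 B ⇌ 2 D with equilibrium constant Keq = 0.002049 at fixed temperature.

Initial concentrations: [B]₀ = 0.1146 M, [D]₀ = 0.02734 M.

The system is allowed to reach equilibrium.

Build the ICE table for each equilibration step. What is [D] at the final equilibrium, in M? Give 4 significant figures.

Q₀ = 0.4966 vs Keq = 0.002049 ⇒ Q>K, reverse
Step 1:
                   B          D
  I           0.1146    0.02734
  C            0.037   -0.02467
  E           0.1516   0.002672
  solve Keq expr → x = -0.01233; check Q = 0.002049

[D]_eq = 0.002672 M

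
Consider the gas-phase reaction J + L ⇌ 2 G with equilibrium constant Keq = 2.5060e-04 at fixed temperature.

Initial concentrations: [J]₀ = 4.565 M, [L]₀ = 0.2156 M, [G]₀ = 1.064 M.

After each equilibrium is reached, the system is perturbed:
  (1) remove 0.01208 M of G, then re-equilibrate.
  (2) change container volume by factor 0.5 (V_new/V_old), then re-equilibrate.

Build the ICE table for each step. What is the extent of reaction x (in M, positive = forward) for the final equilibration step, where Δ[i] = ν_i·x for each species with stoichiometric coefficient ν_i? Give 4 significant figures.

Q₀ = 1.15 vs Keq = 2.5060e-04 ⇒ Q>K, reverse
Step 1:
                   J          L          G
  I            4.565     0.2156      1.064
  C           0.5167     0.5167     -1.033
  E            5.082     0.7323    0.03054
  solve Keq expr → x = -0.5167; check Q = 2.5060e-04
Then remove 0.01208 M of G.
Step 2:
                   J          L          G
  I            5.082     0.7323    0.01846
  C        -0.005969  -0.005969    0.01194
  E            5.076     0.7264     0.0304
  solve Keq expr → x = 0.005969; check Q = 2.5060e-04
Then change container volume by factor 0.5 (V_new/V_old).
Step 3:
                   J          L          G
  I            10.15      1.453    0.06079
  C                0          0          0
  E            10.15      1.453    0.06079
  solve Keq expr → x = 0; check Q = 2.5060e-04

x = 0 M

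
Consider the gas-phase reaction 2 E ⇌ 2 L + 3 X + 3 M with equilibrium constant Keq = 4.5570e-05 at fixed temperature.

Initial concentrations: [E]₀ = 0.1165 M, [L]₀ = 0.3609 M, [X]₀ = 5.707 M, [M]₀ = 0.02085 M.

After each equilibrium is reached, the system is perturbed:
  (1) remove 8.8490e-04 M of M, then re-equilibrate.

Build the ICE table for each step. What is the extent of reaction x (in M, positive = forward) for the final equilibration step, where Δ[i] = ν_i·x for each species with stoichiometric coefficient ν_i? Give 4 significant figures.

x = 2.9038e-04 M

Q₀ = 0.01617 vs Keq = 4.5570e-05 ⇒ Q>K, reverse
Step 1:
                    E           L           X           M
  init         0.1165      0.3609       5.707     0.02085
  Δ           0.01175    -0.01175    -0.01763    -0.01763
  eq           0.1283      0.3491       5.689     0.00322
  solve Keq expr → x = -0.005877; check Q = 4.5570e-05
Then remove 8.8490e-04 M of M.
Step 2:
                    E           L           X           M
  init         0.1283      0.3491       5.689    0.002335
  Δ       -5.8075e-04  5.8075e-04  8.7113e-04  8.7113e-04
  eq           0.1277      0.3497        5.69    0.003206
  solve Keq expr → x = 2.9038e-04; check Q = 4.5570e-05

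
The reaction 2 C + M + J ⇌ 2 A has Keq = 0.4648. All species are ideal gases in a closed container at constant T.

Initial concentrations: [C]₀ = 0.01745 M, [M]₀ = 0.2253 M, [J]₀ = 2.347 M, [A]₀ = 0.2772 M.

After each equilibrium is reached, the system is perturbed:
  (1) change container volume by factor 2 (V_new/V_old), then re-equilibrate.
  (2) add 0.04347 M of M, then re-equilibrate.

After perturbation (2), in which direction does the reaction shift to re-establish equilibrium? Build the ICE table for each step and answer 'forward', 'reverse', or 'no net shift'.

Direction: forward

Q₀ = 477.2 vs Keq = 0.4648 ⇒ Q>K, reverse
Step 1:
                  C         M         J         A
  Initial   0.01745    0.2253     2.347    0.2772
  Change     0.1677   0.08387   0.08387   -0.1677
  Equil      0.1852    0.3092     2.431    0.1095
  solve Keq expr → x = -0.08387; check Q = 0.4648
Then change container volume by factor 2 (V_new/V_old).
Step 2:
                  C         M         J         A
  Initial    0.0926    0.1546     1.215   0.05473
  Change    0.02019   0.01009   0.01009  -0.02019
  Equil      0.1128    0.1647     1.226   0.03454
  solve Keq expr → x = -0.01009; check Q = 0.4648
Then add 0.04347 M of M.
Step 3:
                  C         M         J         A
  Initial    0.1128    0.2081     1.226   0.03454
  Change  -0.003072 -0.001536 -0.001536  0.003072
  Equil      0.1097    0.2066     1.224   0.03761
  solve Keq expr → x = 0.001536; check Q = 0.4648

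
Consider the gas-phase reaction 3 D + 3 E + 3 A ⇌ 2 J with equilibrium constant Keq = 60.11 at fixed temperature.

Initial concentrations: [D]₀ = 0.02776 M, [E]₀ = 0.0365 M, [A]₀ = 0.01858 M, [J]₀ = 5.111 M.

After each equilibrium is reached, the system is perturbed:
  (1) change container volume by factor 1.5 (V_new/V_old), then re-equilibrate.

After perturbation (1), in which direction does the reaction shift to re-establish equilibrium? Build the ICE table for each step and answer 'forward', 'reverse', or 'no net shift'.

Q₀ = 3.9151e+15 vs Keq = 60.11 ⇒ Q>K, reverse
Step 1:
                  D         E         A         J
  I         0.02776    0.0365   0.01858     5.111
  C          0.8602    0.8602    0.8602   -0.5735
  E          0.8879    0.8967    0.8788     4.538
  solve Keq expr → x = -0.2867; check Q = 60.11
Then change container volume by factor 1.5 (V_new/V_old).
Step 2:
                  D         E         A         J
  I           0.592    0.5978    0.5858     3.025
  C          0.2109    0.2109    0.2109   -0.1406
  E          0.8029    0.8087    0.7967     2.884
  solve Keq expr → x = -0.0703; check Q = 60.11

Direction: reverse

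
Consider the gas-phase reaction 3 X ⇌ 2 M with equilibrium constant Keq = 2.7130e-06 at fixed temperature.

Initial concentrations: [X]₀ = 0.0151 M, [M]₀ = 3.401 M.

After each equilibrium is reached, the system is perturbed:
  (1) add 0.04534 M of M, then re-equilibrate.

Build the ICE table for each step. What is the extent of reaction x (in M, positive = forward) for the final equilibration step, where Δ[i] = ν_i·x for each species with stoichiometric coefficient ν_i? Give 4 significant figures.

x = -0.02248 M

Q₀ = 3.3596e+06 vs Keq = 2.7130e-06 ⇒ Q>K, reverse
Step 1:
                  X         M
  I          0.0151     3.401
  C           5.073    -3.382
  E           5.088    0.0189
  solve Keq expr → x = -1.691; check Q = 2.7130e-06
Then add 0.04534 M of M.
Step 2:
                  X         M
  I           5.088   0.06424
  C         0.06744  -0.04496
  E           5.156   0.01928
  solve Keq expr → x = -0.02248; check Q = 2.7130e-06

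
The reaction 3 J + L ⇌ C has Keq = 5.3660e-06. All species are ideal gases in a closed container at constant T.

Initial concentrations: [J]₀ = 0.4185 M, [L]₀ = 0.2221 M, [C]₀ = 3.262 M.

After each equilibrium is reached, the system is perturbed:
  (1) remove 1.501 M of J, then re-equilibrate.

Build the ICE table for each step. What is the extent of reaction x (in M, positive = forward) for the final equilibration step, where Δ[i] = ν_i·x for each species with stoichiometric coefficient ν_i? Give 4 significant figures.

Q₀ = 200.4 vs Keq = 5.3660e-06 ⇒ Q>K, reverse
Step 1:
                  J         L         C
  Initial    0.4185    0.2221     3.262
  Change      9.728     3.243    -3.243
  Equil       10.15     3.465   0.01942
  solve Keq expr → x = -3.243; check Q = 5.3660e-06
Then remove 1.501 M of J.
Step 2:
                  J         L         C
  Initial     8.645     3.465   0.01942
  Change    0.02187  0.007289 -0.007289
  Equil       8.667     3.472   0.01213
  solve Keq expr → x = -0.007289; check Q = 5.3660e-06

x = -0.007289 M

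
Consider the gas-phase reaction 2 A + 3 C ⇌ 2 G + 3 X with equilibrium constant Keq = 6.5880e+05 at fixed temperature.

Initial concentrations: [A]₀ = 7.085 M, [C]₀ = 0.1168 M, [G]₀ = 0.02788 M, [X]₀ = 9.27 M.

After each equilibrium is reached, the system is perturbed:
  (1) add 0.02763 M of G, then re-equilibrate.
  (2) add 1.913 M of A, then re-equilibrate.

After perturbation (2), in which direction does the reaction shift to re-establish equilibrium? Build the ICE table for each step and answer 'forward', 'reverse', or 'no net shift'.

Q₀ = 7.741 vs Keq = 6.5880e+05 ⇒ Q<K, forward
Step 1:
                   A          C          G          X
  init         7.085     0.1168    0.02788       9.27
  Δ          -0.0736    -0.1104     0.0736     0.1104
  eq           7.011   0.006402     0.1015       9.38
  solve Keq expr → x = 0.0368; check Q = 6.5880e+05
Then add 0.02763 M of G.
Step 2:
                   A          C          G          X
  init         7.011   0.006402     0.1291       9.38
  Δ       7.2363e-04   0.001085 -7.2363e-04  -0.001085
  eq           7.012   0.007488     0.1284      9.379
  solve Keq expr → x = -3.6182e-04; check Q = 6.5880e+05
Then add 1.913 M of A.
Step 3:
                   A          C          G          X
  init         8.925   0.007488     0.1284      9.379
  Δ       -7.2487e-04  -0.001087 7.2487e-04   0.001087
  eq           8.924   0.006401     0.1291       9.38
  solve Keq expr → x = 3.6243e-04; check Q = 6.5880e+05

Direction: forward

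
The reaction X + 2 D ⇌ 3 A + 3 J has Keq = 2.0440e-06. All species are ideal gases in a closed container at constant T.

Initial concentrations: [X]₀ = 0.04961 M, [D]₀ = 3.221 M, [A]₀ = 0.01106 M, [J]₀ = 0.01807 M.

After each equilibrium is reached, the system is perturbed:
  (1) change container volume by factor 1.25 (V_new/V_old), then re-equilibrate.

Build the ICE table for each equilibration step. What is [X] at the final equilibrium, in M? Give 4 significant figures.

Q₀ = 1.5509e-11 vs Keq = 2.0440e-06 ⇒ Q<K, forward
Step 1:
                   X          D          A          J
  Initial    0.04961      3.221    0.01106    0.01807
  Change    -0.02494   -0.04987    0.07481    0.07481
  Equil      0.02467      3.171    0.08587    0.09288
  solve Keq expr → x = 0.02494; check Q = 2.0440e-06
Then change container volume by factor 1.25 (V_new/V_old).
Step 2:
                   X          D          A          J
  Initial    0.01974      2.537    0.06869     0.0743
  Change    -0.00226  -0.004519   0.006779   0.006779
  Equil      0.01748      2.532    0.07547    0.08108
  solve Keq expr → x = 0.00226; check Q = 2.0440e-06

[X]_eq = 0.01748 M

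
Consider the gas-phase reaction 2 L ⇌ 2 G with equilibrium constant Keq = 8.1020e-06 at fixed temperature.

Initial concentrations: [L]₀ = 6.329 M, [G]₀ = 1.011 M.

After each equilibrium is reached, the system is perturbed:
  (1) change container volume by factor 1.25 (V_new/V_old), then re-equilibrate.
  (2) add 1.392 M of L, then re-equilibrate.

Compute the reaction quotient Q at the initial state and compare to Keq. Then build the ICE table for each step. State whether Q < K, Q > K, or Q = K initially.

Q₀ = 0.02552 vs Keq = 8.1020e-06 ⇒ Q>K, reverse
Step 1:
                    L           G
  Initial       6.329       1.011
  Change       0.9902     -0.9902
  Equil         7.319     0.02083
  solve Keq expr → x = -0.4951; check Q = 8.1020e-06
Then change container volume by factor 1.25 (V_new/V_old).
Step 2:
                    L           G
  Initial       5.855     0.01667
  Change            0           0
  Equil         5.855     0.01667
  solve Keq expr → x = 0; check Q = 8.1020e-06
Then add 1.392 M of L.
Step 3:
                    L           G
  Initial       7.247     0.01667
  Change    -0.003951    0.003951
  Equil         7.243     0.02062
  solve Keq expr → x = 0.001975; check Q = 8.1020e-06

Q₀ = 0.02552; Q > K (proceeds reverse)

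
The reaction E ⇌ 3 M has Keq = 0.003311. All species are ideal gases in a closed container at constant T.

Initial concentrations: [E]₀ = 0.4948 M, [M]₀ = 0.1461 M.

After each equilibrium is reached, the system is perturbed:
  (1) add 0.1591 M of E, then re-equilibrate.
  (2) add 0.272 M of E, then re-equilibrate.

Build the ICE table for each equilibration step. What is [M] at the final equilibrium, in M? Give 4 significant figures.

[M]_eq = 0.1453 M

Q₀ = 0.006303 vs Keq = 0.003311 ⇒ Q>K, reverse
Step 1:
                    E           M
  init         0.4948      0.1461
  Δ          0.009164    -0.02749
  eq            0.504      0.1186
  solve Keq expr → x = -0.009164; check Q = 0.003311
Then add 0.1591 M of E.
Step 2:
                    E           M
  init         0.6631      0.1186
  Δ         -0.003705     0.01112
  eq           0.6594      0.1297
  solve Keq expr → x = 0.003705; check Q = 0.003311
Then add 0.272 M of E.
Step 3:
                    E           M
  init         0.9314      0.1297
  Δ         -0.005186     0.01556
  eq           0.9262      0.1453
  solve Keq expr → x = 0.005186; check Q = 0.003311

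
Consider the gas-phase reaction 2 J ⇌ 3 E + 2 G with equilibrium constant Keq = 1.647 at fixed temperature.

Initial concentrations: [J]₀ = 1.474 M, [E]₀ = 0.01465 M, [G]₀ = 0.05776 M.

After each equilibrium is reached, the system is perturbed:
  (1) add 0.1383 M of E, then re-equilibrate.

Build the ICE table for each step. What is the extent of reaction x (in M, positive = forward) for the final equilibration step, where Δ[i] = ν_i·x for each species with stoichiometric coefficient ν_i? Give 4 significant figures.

x = -0.01964 M

Q₀ = 4.8281e-09 vs Keq = 1.647 ⇒ Q<K, forward
Step 1:
                    J           E           G
  Initial       1.474     0.01465     0.05776
  Change      -0.7378       1.107      0.7378
  Equil        0.7362       1.121      0.7956
  solve Keq expr → x = 0.3689; check Q = 1.647
Then add 0.1383 M of E.
Step 2:
                    J           E           G
  Initial      0.7362        1.26      0.7956
  Change      0.03927    -0.05891    -0.03927
  Equil        0.7754       1.201      0.7563
  solve Keq expr → x = -0.01964; check Q = 1.647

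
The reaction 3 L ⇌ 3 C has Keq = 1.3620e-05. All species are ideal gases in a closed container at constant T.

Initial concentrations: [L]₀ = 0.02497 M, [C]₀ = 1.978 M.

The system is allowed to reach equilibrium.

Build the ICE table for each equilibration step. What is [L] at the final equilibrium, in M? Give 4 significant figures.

[L]_eq = 1.956 M

Q₀ = 4.9708e+05 vs Keq = 1.3620e-05 ⇒ Q>K, reverse
Step 1:
                   L          C
  init       0.02497      1.978
  Δ            1.931     -1.931
  eq           1.956    0.04672
  solve Keq expr → x = -0.6438; check Q = 1.3620e-05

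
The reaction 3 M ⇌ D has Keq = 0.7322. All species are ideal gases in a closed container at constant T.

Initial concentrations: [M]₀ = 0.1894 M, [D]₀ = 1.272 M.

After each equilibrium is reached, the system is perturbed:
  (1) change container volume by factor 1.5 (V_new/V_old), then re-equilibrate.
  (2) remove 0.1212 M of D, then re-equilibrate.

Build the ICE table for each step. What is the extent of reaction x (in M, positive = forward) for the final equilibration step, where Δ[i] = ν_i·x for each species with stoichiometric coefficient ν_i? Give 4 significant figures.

Q₀ = 187.2 vs Keq = 0.7322 ⇒ Q>K, reverse
Step 1:
                    M           D
  I            0.1894       1.272
  C            0.9086     -0.3029
  E             1.098      0.9691
  solve Keq expr → x = -0.3029; check Q = 0.7322
Then change container volume by factor 1.5 (V_new/V_old).
Step 2:
                    M           D
  I             0.732      0.6461
  C             0.194    -0.06468
  E             0.926      0.5814
  solve Keq expr → x = -0.06468; check Q = 0.7322
Then remove 0.1212 M of D.
Step 3:
                    M           D
  I             0.926      0.4602
  C          -0.05766     0.01922
  E            0.8684      0.4794
  solve Keq expr → x = 0.01922; check Q = 0.7322

x = 0.01922 M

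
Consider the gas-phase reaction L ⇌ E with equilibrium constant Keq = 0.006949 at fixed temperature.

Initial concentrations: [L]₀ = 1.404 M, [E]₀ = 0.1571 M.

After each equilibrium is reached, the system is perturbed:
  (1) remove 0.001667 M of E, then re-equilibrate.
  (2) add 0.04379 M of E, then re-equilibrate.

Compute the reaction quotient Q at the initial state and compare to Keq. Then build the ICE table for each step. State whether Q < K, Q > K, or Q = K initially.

Q₀ = 0.1119; Q > K (proceeds reverse)

Q₀ = 0.1119 vs Keq = 0.006949 ⇒ Q>K, reverse
Step 1:
                    L           E
  I             1.404      0.1571
  C            0.1463     -0.1463
  E              1.55     0.01077
  solve Keq expr → x = -0.1463; check Q = 0.006949
Then remove 0.001667 M of E.
Step 2:
                    L           E
  I              1.55    0.009106
  C         -0.001655    0.001655
  E             1.549     0.01076
  solve Keq expr → x = 0.001655; check Q = 0.006949
Then add 0.04379 M of E.
Step 3:
                    L           E
  I             1.549     0.05455
  C           0.04349    -0.04349
  E             1.592     0.01106
  solve Keq expr → x = -0.04349; check Q = 0.006949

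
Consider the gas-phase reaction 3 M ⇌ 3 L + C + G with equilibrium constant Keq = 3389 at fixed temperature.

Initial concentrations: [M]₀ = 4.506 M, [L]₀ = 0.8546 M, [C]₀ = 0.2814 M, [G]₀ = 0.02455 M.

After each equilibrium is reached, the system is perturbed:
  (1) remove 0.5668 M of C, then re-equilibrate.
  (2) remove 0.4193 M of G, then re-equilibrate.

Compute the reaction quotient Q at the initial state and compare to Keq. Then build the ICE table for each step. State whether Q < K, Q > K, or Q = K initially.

Q₀ = 4.7129e-05; Q < K (proceeds forward)

Q₀ = 4.7129e-05 vs Keq = 3389 ⇒ Q<K, forward
Step 1:
                  M         L         C         G
  I           4.506    0.8546    0.2814   0.02455
  C          -4.075     4.075     1.358     1.358
  E          0.4311     4.929      1.64     1.383
  solve Keq expr → x = 1.358; check Q = 3389
Then remove 0.5668 M of C.
Step 2:
                  M         L         C         G
  I          0.4311     4.929     1.073     1.383
  C        -0.04963   0.04963   0.01654   0.01654
  E          0.3815     4.979     1.089     1.399
  solve Keq expr → x = 0.01654; check Q = 3389
Then remove 0.4193 M of G.
Step 3:
                  M         L         C         G
  I          0.3815     4.979     1.089    0.9801
  C        -0.03742   0.03742   0.01247   0.01247
  E          0.3441     5.017     1.102    0.9926
  solve Keq expr → x = 0.01247; check Q = 3389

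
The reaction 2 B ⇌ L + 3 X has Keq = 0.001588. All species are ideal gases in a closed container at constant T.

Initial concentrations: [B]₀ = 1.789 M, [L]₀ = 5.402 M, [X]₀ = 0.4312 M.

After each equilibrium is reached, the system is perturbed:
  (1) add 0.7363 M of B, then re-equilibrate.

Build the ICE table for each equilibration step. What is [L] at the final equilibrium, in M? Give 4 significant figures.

[L]_eq = 5.302 M

Q₀ = 0.1353 vs Keq = 0.001588 ⇒ Q>K, reverse
Step 1:
                    B           L           X
  I             1.789       5.402      0.4312
  C            0.2165     -0.1082     -0.3247
  E             2.005       5.294      0.1065
  solve Keq expr → x = -0.1082; check Q = 0.001588
Then add 0.7363 M of B.
Step 2:
                    B           L           X
  I             2.742       5.294      0.1065
  C          -0.01607    0.008033      0.0241
  E             2.726       5.302      0.1306
  solve Keq expr → x = 0.008033; check Q = 0.001588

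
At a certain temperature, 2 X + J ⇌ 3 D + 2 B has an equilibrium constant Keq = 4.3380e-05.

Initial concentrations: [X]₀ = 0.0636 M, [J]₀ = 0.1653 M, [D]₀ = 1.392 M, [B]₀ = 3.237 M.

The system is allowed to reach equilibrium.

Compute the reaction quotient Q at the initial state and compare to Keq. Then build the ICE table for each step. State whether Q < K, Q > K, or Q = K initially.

Q₀ = 4.2268e+04 vs Keq = 4.3380e-05 ⇒ Q>K, reverse
Step 1:
                    X           J           D           B
  init         0.0636      0.1653       1.392       3.237
  Δ            0.9167      0.4584      -1.375     -0.9167
  eq           0.9803      0.6237      0.0169        2.32
  solve Keq expr → x = -0.4584; check Q = 4.3380e-05

Q₀ = 4.2268e+04; Q > K (proceeds reverse)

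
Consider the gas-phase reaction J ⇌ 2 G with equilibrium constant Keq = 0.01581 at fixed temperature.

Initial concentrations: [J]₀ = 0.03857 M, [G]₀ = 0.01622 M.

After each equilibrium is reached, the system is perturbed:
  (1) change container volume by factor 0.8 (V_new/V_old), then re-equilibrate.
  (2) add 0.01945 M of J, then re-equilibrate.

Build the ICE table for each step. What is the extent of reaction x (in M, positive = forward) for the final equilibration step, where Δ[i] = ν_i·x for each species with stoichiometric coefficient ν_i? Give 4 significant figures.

Q₀ = 0.006821 vs Keq = 0.01581 ⇒ Q<K, forward
Step 1:
                  J         G
  init      0.03857   0.01622
  Δ        -0.00364   0.00728
  eq        0.03493    0.0235
  solve Keq expr → x = 0.00364; check Q = 0.01581
Then change container volume by factor 0.8 (V_new/V_old).
Step 2:
                  J         G
  init      0.04366   0.02937
  Δ        0.001349 -0.002698
  eq        0.04501   0.02668
  solve Keq expr → x = -0.001349; check Q = 0.01581
Then add 0.01945 M of J.
Step 3:
                  J         G
  init      0.06446   0.02668
  Δ       -0.002332  0.004665
  eq        0.06213   0.03134
  solve Keq expr → x = 0.002332; check Q = 0.01581

x = 0.002332 M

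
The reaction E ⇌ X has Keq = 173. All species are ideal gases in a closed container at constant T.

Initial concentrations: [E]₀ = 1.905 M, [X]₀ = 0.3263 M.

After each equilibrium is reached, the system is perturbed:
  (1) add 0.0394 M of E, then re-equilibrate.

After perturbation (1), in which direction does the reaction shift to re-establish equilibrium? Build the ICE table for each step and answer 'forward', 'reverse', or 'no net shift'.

Direction: forward

Q₀ = 0.1713 vs Keq = 173 ⇒ Q<K, forward
Step 1:
                    E           X
  I             1.905      0.3263
  C            -1.892       1.892
  E           0.01282       2.218
  solve Keq expr → x = 1.892; check Q = 173
Then add 0.0394 M of E.
Step 2:
                    E           X
  I           0.05222       2.218
  C          -0.03917     0.03917
  E           0.01305       2.258
  solve Keq expr → x = 0.03917; check Q = 173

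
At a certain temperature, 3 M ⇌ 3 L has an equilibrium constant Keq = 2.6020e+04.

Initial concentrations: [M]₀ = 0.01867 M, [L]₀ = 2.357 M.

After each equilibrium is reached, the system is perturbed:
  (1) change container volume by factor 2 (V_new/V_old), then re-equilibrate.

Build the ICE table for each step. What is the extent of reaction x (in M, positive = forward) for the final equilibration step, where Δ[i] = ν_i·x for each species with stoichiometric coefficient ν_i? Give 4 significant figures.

Q₀ = 2.0121e+06 vs Keq = 2.6020e+04 ⇒ Q>K, reverse
Step 1:
                    M           L
  init        0.01867       2.357
  Δ           0.05888    -0.05888
  eq          0.07755       2.298
  solve Keq expr → x = -0.01963; check Q = 2.6020e+04
Then change container volume by factor 2 (V_new/V_old).
Step 2:
                    M           L
  init        0.03878       1.149
  Δ                 0           0
  eq          0.03878       1.149
  solve Keq expr → x = 0; check Q = 2.6020e+04

x = 0 M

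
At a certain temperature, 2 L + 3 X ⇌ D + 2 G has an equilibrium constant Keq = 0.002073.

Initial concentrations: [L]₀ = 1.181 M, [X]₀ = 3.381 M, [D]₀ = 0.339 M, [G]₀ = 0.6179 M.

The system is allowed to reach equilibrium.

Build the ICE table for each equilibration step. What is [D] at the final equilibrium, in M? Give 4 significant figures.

[D]_eq = 0.3296 M

Q₀ = 0.002401 vs Keq = 0.002073 ⇒ Q>K, reverse
Step 1:
                    L           X           D           G
  Initial       1.181       3.381       0.339      0.6179
  Change      0.01886     0.02829   -0.009431    -0.01886
  Equil           1.2       3.409      0.3296       0.599
  solve Keq expr → x = -0.009431; check Q = 0.002073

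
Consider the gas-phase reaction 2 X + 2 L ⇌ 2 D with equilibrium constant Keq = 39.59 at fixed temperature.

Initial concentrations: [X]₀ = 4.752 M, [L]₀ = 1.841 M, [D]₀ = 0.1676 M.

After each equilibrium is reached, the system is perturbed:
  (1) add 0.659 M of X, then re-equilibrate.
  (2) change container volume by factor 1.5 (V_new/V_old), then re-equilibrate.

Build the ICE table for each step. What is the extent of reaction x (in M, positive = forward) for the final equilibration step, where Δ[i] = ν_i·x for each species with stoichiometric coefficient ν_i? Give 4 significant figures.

Q₀ = 3.6702e-04 vs Keq = 39.59 ⇒ Q<K, forward
Step 1:
                    X           L           D
  init          4.752       1.841      0.1676
  Δ             -1.74       -1.74        1.74
  eq            3.012      0.1007       1.908
  solve Keq expr → x = 0.8702; check Q = 39.59
Then add 0.659 M of X.
Step 2:
                    X           L           D
  init          3.671      0.1007       1.908
  Δ          -0.01695    -0.01695     0.01695
  eq            3.654     0.08373       1.925
  solve Keq expr → x = 0.008477; check Q = 39.59
Then change container volume by factor 1.5 (V_new/V_old).
Step 3:
                    X           L           D
  init          2.436     0.05582       1.283
  Δ            0.0254      0.0254     -0.0254
  eq            2.461     0.08122       1.258
  solve Keq expr → x = -0.0127; check Q = 39.59

x = -0.0127 M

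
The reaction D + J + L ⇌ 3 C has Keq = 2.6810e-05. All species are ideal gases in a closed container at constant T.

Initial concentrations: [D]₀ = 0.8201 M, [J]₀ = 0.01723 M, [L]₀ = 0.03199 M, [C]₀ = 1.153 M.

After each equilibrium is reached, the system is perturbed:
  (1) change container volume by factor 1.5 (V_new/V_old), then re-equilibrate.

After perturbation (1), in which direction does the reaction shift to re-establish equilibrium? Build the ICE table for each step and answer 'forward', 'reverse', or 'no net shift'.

Q₀ = 3391 vs Keq = 2.6810e-05 ⇒ Q>K, reverse
Step 1:
                  D         J         L         C
  init       0.8201   0.01723   0.03199     1.153
  Δ          0.3786    0.3786    0.3786    -1.136
  eq          1.199    0.3958    0.4105   0.01735
  solve Keq expr → x = -0.3786; check Q = 2.6810e-05
Then change container volume by factor 1.5 (V_new/V_old).
Step 2:
                  D         J         L         C
  init       0.7991    0.2639    0.2737   0.01157
  Δ               0         0         0         0
  eq         0.7991    0.2639    0.2737   0.01157
  solve Keq expr → x = 0; check Q = 2.6810e-05

Direction: no net shift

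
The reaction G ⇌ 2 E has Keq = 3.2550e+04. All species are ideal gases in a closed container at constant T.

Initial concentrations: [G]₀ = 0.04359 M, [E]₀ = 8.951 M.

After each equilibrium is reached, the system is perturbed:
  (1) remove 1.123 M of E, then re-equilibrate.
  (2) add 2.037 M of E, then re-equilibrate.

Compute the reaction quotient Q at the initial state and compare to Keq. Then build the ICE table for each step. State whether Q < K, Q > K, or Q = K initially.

Q₀ = 1838 vs Keq = 3.2550e+04 ⇒ Q<K, forward
Step 1:
                   G          E
  Initial    0.04359      8.951
  Change    -0.04108    0.08217
  Equil     0.002507      9.033
  solve Keq expr → x = 0.04108; check Q = 3.2550e+04
Then remove 1.123 M of E.
Step 2:
                   G          E
  Initial   0.002507       7.91
  Change  -5.8399e-04   0.001168
  Equil     0.001923      7.911
  solve Keq expr → x = 5.8399e-04; check Q = 3.2550e+04
Then add 2.037 M of E.
Step 3:
                   G          E
  Initial   0.001923      9.948
  Change    0.001116  -0.002233
  Equil     0.003039      9.946
  solve Keq expr → x = -0.001116; check Q = 3.2550e+04

Q₀ = 1838; Q < K (proceeds forward)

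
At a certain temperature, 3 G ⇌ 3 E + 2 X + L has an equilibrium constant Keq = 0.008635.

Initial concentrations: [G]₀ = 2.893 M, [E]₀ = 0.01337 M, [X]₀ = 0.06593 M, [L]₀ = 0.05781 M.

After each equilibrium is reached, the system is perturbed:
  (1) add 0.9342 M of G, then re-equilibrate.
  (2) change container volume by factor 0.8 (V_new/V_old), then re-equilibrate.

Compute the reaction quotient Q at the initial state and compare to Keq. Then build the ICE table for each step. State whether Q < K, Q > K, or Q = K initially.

Q₀ = 2.4804e-11; Q < K (proceeds forward)

Q₀ = 2.4804e-11 vs Keq = 0.008635 ⇒ Q<K, forward
Step 1:
                    G           E           X           L
  I             2.893     0.01337     0.06593     0.05781
  C           -0.8282      0.8282      0.5521      0.2761
  E             2.065      0.8416      0.6181      0.3339
  solve Keq expr → x = 0.2761; check Q = 0.008635
Then add 0.9342 M of G.
Step 2:
                    G           E           X           L
  I             2.999      0.8416      0.6181      0.3339
  C            -0.155       0.155      0.1034     0.05168
  E             2.844      0.9966      0.7214      0.3856
  solve Keq expr → x = 0.05168; check Q = 0.008635
Then change container volume by factor 0.8 (V_new/V_old).
Step 3:
                    G           E           X           L
  I             3.555       1.246      0.9018      0.4819
  C            0.1189     -0.1189    -0.07926    -0.03963
  E             3.674       1.127      0.8225      0.4423
  solve Keq expr → x = -0.03963; check Q = 0.008635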